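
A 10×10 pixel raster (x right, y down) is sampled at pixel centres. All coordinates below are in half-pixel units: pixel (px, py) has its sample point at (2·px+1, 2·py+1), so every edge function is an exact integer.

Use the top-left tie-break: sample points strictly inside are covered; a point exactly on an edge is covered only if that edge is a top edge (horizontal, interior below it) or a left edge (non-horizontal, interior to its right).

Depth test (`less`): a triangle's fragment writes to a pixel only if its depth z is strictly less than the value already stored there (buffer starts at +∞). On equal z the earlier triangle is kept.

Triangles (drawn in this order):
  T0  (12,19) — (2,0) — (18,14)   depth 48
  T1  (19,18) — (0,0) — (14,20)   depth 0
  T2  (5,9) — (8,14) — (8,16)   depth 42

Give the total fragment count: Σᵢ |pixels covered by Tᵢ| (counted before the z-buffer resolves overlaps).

T0:
  2·area = 164
  edge (12, 19)→(2, 0): d=(-10,-19) top-left  bias=+0
  edge (2, 0)→(18, 14): d=(16,14) right/bottom  bias=-1
  edge (18, 14)→(12, 19): d=(-6,5) right/bottom  bias=-1
    (1,0)@(3, 1): e=[9,2,153] → X
    (2,0)@(5, 1): e=[47,-26,143] → .
    (1,1)@(3, 3): e=[-11,34,141] → .
    (2,1)@(5, 3): e=[27,6,131] → X
    (3,1)@(7, 3): e=[65,-22,121] → .
    (2,2)@(5, 5): e=[7,38,119] → X
    (3,2)@(7, 5): e=[45,10,109] → X
    (4,2)@(9, 5): e=[83,-18,99] → .
    (2,3)@(5, 7): e=[-13,70,107] → .
    (3,3)@(7, 7): e=[25,42,97] → X
    (4,3)@(9, 7): e=[63,14,87] → X
    (5,3)@(11, 7): e=[101,-14,77] → .
  covered (21 px):
    . X . . . . . . . .
    . . X . . . . . . .
    . . X X . . . . . .
    . . . X X . . . . .
    . . . X X X . . . .
    . . . . X X X . . .
    . . . . X X X X . .
    . . . . . X X X . .
    . . . . . X X . . .
    . . . . . . . . . .
T1:
  2·area = 128  (B↔C swapped to make it positive)
  edge (19, 18)→(14, 20): d=(-5,2) right/bottom  bias=-1
  edge (14, 20)→(0, 0): d=(-14,-20) top-left  bias=+0
  edge (0, 0)→(19, 18): d=(19,18) right/bottom  bias=-1
    (0,0)@(1, 1): e=[121,6,1] → X
    (1,0)@(3, 1): e=[117,46,-35] → .
    (0,1)@(1, 3): e=[111,-22,39] → .
    (1,1)@(3, 3): e=[107,18,3] → X
    (2,1)@(5, 3): e=[103,58,-33] → .
    (1,2)@(3, 5): e=[97,-10,41] → .
    (2,2)@(5, 5): e=[93,30,5] → X
    (3,2)@(7, 5): e=[89,70,-31] → .
    (2,3)@(5, 7): e=[83,2,43] → X
    (3,3)@(7, 7): e=[79,42,7] → X
    (4,3)@(9, 7): e=[75,82,-29] → .
    (2,4)@(5, 9): e=[73,-26,81] → .
  covered (18 px):
    X . . . . . . . . .
    . X . . . . . . . .
    . . X . . . . . . .
    . . X X . . . . . .
    . . . X X . . . . .
    . . . . X X . . . .
    . . . . . X X . . .
    . . . . . X X X . .
    . . . . . . X X X .
    . . . . . . . X . .
T2:
  2·area = 6
  edge (5, 9)→(8, 14): d=(3,5) right/bottom  bias=-1
  edge (8, 14)→(8, 16): d=(0,2) right/bottom  bias=-1
  edge (8, 16)→(5, 9): d=(-3,-7) top-left  bias=+0
    (2,4)@(5, 9): e=[0,6,0] → .  [on edge]
    (3,6)@(7, 13): e=[2,2,2] → X
    (4,6)@(9, 13): e=[-8,-2,16] → .
    (3,7)@(7, 15): e=[8,2,-4] → .
    (5,9)@(11, 19): e=[0,-6,12] → .  [on edge]
  covered (1 px):
    . . . . . . . . . .
    . . . . . . . . . .
    . . . . . . . . . .
    . . . . . . . . . .
    . . . . . . . . . .
    . . . . . . . . . .
    . . . X . . . . . .
    . . . . . . . . . .
    . . . . . . . . . .
    . . . . . . . . . .

Result: 40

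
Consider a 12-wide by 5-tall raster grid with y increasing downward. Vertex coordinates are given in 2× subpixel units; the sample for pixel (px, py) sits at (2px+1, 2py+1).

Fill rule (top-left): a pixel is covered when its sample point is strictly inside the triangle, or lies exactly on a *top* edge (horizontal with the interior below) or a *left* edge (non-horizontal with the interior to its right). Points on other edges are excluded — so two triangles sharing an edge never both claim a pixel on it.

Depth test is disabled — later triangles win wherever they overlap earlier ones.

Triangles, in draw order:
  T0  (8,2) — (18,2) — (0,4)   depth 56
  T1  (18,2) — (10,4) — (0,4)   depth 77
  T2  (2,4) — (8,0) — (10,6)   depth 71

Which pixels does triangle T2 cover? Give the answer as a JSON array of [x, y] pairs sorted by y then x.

T0:
  2·area = 20
  edge (8, 2)→(18, 2): d=(10,0) top-left  bias=+0
  edge (18, 2)→(0, 4): d=(-18,2) right/bottom  bias=-1
  edge (0, 4)→(8, 2): d=(8,-2) top-left  bias=+0
    (2,1)@(5, 3): e=[10,8,2] → X
    (3,1)@(7, 3): e=[10,4,6] → X
    (4,1)@(9, 3): e=[10,0,10] → .  [on edge]
    (2,2)@(5, 5): e=[30,-28,18] → .
    (3,2)@(7, 5): e=[30,-32,22] → .
  covered (2 px):
    . . . . . . . . . . . .
    . . X X . . . . . . . .
    . . . . . . . . . . . .
    . . . . . . . . . . . .
    . . . . . . . . . . . .
T1:
  2·area = 20
  edge (18, 2)→(10, 4): d=(-8,2) right/bottom  bias=-1
  edge (10, 4)→(0, 4): d=(-10,0) right/bottom  bias=-1
  edge (0, 4)→(18, 2): d=(18,-2) top-left  bias=+0
    (4,1)@(9, 3): e=[10,10,0] → X  [on edge]
    (5,1)@(11, 3): e=[6,10,4] → X
    (6,1)@(13, 3): e=[2,10,8] → X
    (7,1)@(15, 3): e=[-2,10,12] → .
    (4,2)@(9, 5): e=[-6,-10,36] → .
    (5,2)@(11, 5): e=[-10,-10,40] → .
    (6,2)@(13, 5): e=[-14,-10,44] → .
  covered (3 px):
    . . . . . . . . . . . .
    . . . . X X X . . . . .
    . . . . . . . . . . . .
    . . . . . . . . . . . .
    . . . . . . . . . . . .
T2:
  2·area = 44
  edge (2, 4)→(8, 0): d=(6,-4) top-left  bias=+0
  edge (8, 0)→(10, 6): d=(2,6) right/bottom  bias=-1
  edge (10, 6)→(2, 4): d=(-8,-2) top-left  bias=+0
    (3,0)@(7, 1): e=[2,8,34] → X
    (4,0)@(9, 1): e=[10,-4,38] → .
    (2,1)@(5, 3): e=[6,24,14] → X
    (4,1)@(9, 3): e=[22,0,22] → .  [on edge]
    (2,2)@(5, 5): e=[18,28,-2] → .
    (3,2)@(7, 5): e=[26,16,2] → X
    (4,2)@(9, 5): e=[34,4,6] → X
    (5,2)@(11, 5): e=[42,-8,10] → .
    (3,3)@(7, 7): e=[38,20,-14] → .
    (4,3)@(9, 7): e=[46,8,-10] → .
    (5,4)@(11, 9): e=[66,0,-22] → .  [on edge]
  covered (5 px):
    . . . X . . . . . . . .
    . . X X . . . . . . . .
    . . . X X . . . . . . .
    . . . . . . . . . . . .
    . . . . . . . . . . . .

Final: [[3,0],[2,1],[3,1],[3,2],[4,2]]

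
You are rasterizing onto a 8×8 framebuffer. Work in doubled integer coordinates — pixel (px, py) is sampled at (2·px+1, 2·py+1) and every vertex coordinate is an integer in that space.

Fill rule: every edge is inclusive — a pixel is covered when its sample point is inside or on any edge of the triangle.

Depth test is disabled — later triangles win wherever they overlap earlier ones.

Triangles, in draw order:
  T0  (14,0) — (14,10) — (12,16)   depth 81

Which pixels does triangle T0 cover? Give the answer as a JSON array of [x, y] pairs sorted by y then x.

T0:
  2·area = 20
  edge (14, 0)→(14, 10): d=(0,10) inclusive
  edge (14, 10)→(12, 16): d=(-2,6) inclusive
  edge (12, 16)→(14, 0): d=(2,-16) inclusive
    (7,3)@(15, 7): e=[-10,0,30] → ·  [on edge]
    (6,4)@(13, 9): e=[10,8,2] → #
    (7,4)@(15, 9): e=[-10,-4,34] → ·
    (6,5)@(13, 11): e=[10,4,6] → #
    (7,5)@(15, 11): e=[-10,-8,38] → ·
    (6,6)@(13, 13): e=[10,0,10] → #  [on edge]
    (7,6)@(15, 13): e=[-10,-12,42] → ·
    (6,7)@(13, 15): e=[10,-4,14] → ·
  covered (3 px):
    · · · · · · · ·
    · · · · · · · ·
    · · · · · · · ·
    · · · · · · · ·
    · · · · · · # ·
    · · · · · · # ·
    · · · · · · # ·
    · · · · · · · ·

Result: [[6,4],[6,5],[6,6]]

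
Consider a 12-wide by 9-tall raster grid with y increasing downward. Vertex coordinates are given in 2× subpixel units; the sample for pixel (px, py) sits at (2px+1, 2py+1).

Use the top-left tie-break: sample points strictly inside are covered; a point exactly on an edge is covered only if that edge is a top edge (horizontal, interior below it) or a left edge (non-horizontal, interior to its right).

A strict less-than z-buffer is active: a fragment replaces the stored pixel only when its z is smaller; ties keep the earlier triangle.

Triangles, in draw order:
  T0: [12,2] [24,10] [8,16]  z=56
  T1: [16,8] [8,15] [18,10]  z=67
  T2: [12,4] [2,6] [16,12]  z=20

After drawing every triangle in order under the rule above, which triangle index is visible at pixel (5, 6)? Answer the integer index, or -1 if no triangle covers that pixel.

T0:
  2·area = 200
  edge (12, 2)→(24, 10): d=(12,8) right/bottom  bias=-1
  edge (24, 10)→(8, 16): d=(-16,6) right/bottom  bias=-1
  edge (8, 16)→(12, 2): d=(4,-14) top-left  bias=+0
    (6,1)@(13, 3): e=[4,178,18] → █
    (7,1)@(15, 3): e=[-12,166,46] → ·
    (6,2)@(13, 5): e=[28,146,26] → █
    (7,2)@(15, 5): e=[12,134,54] → █
    (8,2)@(17, 5): e=[-4,122,82] → ·
    (5,3)@(11, 7): e=[68,126,6] → █
    (8,3)@(17, 7): e=[20,90,90] → █
    (9,3)@(19, 7): e=[4,78,118] → █
    (10,3)@(21, 7): e=[-12,66,146] → ·
    (5,4)@(11, 9): e=[92,94,14] → █
    (10,4)@(21, 9): e=[12,34,154] → █
    (11,4)@(23, 9): e=[-4,22,182] → ·
  covered (25 px):
    · · · · · · · · · · · ·
    · · · · · · █ · · · · ·
    · · · · · · █ █ · · · ·
    · · · · · █ █ █ █ █ · ·
    · · · · · █ █ █ █ █ █ ·
    · · · · · █ █ █ █ █ █ ·
    · · · · █ █ █ █ · · · ·
    · · · · █ · · · · · · ·
    · · · · · · · · · · · ·
T1:
  2·area = 30  (B↔C swapped to make it positive)
  edge (16, 8)→(18, 10): d=(2,2) right/bottom  bias=-1
  edge (18, 10)→(8, 15): d=(-10,5) right/bottom  bias=-1
  edge (8, 15)→(16, 8): d=(8,-7) top-left  bias=+0
    (4,0)@(9, 1): e=[0,135,-105] → ·  [on edge]
    (5,1)@(11, 3): e=[0,105,-75] → ·  [on edge]
    (6,2)@(13, 5): e=[0,75,-45] → ·  [on edge]
    (7,3)@(15, 7): e=[0,45,-15] → ·  [on edge]
    (7,4)@(15, 9): e=[4,25,1] → █
    (8,4)@(17, 9): e=[0,15,15] → ·  [on edge]
    (6,5)@(13, 11): e=[12,15,3] → █
    (8,5)@(17, 11): e=[4,-5,31] → ·
    (9,5)@(19, 11): e=[0,-15,45] → ·  [on edge]
    (5,6)@(11, 13): e=[20,5,5] → █
    (6,6)@(13, 13): e=[16,-5,19] → ·
    (7,6)@(15, 13): e=[12,-15,33] → ·
    (10,6)@(21, 13): e=[0,-45,75] → ·  [on edge]
    (11,7)@(23, 15): e=[0,-75,105] → ·  [on edge]
  covered (4 px):
    · · · · · · · · · · · ·
    · · · · · · · · · · · ·
    · · · · · · · · · · · ·
    · · · · · · · · · · · ·
    · · · · · · · █ · · · ·
    · · · · · · █ █ · · · ·
    · · · · · █ · · · · · ·
    · · · · · · · · · · · ·
    · · · · · · · · · · · ·
T2:
  2·area = 88  (B↔C swapped to make it positive)
  edge (12, 4)→(16, 12): d=(4,8) right/bottom  bias=-1
  edge (16, 12)→(2, 6): d=(-14,-6) top-left  bias=+0
  edge (2, 6)→(12, 4): d=(10,-2) top-left  bias=+0
    (8,1)@(17, 3): e=[-44,132,0] → ·  [on edge]
    (3,2)@(7, 5): e=[44,44,0] → █  [on edge]
    (4,2)@(9, 5): e=[28,56,4] → █
    (5,2)@(11, 5): e=[12,68,8] → █
    (6,2)@(13, 5): e=[-4,80,12] → ·
    (2,3)@(5, 7): e=[68,4,16] → █
    (6,3)@(13, 7): e=[4,52,32] → █
    (7,3)@(15, 7): e=[-12,64,36] → ·
    (2,4)@(5, 9): e=[76,-24,36] → ·
    (3,4)@(7, 9): e=[60,-12,40] → ·
    (4,4)@(9, 9): e=[44,0,44] → █  [on edge]
    (7,4)@(15, 9): e=[-4,36,56] → ·
    (11,7)@(23, 15): e=[-44,0,132] → ·  [on edge]
  covered (12 px):
    · · · · · · · · · · · ·
    · · · · · · · · · · · ·
    · · · █ █ █ · · · · · ·
    · · █ █ █ █ █ · · · · ·
    · · · · █ █ █ · · · · ·
    · · · · · · · █ · · · ·
    · · · · · · · · · · · ·
    · · · · · · · · · · · ·
    · · · · · · · · · · · ·

Z-buffer (winner per pixel, '.' = empty):
  . . . . . . . . . . . .
  . . . . . . 0 . . . . .
  . . . 2 2 2 0 0 . . . .
  . . 2 2 2 2 2 0 0 0 . .
  . . . . 2 2 2 0 0 0 0 .
  . . . . . 0 0 2 0 0 0 .
  . . . . 0 0 0 0 . . . .
  . . . . 0 . . . . . . .
  . . . . . . . . . . . .

Result: 0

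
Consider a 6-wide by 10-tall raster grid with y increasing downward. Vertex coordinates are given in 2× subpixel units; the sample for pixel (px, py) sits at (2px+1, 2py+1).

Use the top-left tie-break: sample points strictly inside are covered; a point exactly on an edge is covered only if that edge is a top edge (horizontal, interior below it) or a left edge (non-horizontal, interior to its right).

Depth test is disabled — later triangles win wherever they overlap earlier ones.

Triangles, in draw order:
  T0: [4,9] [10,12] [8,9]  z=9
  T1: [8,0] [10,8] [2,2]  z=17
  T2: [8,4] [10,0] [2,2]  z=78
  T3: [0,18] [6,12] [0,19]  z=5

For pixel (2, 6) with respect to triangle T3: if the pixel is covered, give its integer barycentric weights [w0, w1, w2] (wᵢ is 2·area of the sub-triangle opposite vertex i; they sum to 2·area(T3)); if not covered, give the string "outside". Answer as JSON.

T0:
  2·area = 12  (B↔C swapped to make it positive)
  edge (4, 9)→(8, 9): d=(4,0) top-left  bias=+0
  edge (8, 9)→(10, 12): d=(2,3) right/bottom  bias=-1
  edge (10, 12)→(4, 9): d=(-6,-3) top-left  bias=+0
    (0,4)@(1, 9): e=[0,21,-9] → .  [on edge]
    (1,4)@(3, 9): e=[0,15,-3] → .  [on edge]
    (2,4)@(5, 9): e=[0,9,3] → X  [on edge]
    (3,4)@(7, 9): e=[0,3,9] → X  [on edge]
    (4,4)@(9, 9): e=[0,-3,15] → .  [on edge]
    (5,4)@(11, 9): e=[0,-9,21] → .  [on edge]
    (2,5)@(5, 11): e=[8,13,-9] → .
    (3,5)@(7, 11): e=[8,7,-3] → .
    (4,5)@(9, 11): e=[8,1,3] → X
    (5,5)@(11, 11): e=[8,-5,9] → .
    (4,6)@(9, 13): e=[16,5,-9] → .
  covered (3 px):
    . . . . . .
    . . . . . .
    . . . . . .
    . . . . . .
    . . X X . .
    . . . . X .
    . . . . . .
    . . . . . .
    . . . . . .
    . . . . . .
T1:
  2·area = 52
  edge (8, 0)→(10, 8): d=(2,8) right/bottom  bias=-1
  edge (10, 8)→(2, 2): d=(-8,-6) top-left  bias=+0
  edge (2, 2)→(8, 0): d=(6,-2) top-left  bias=+0
    (2,0)@(5, 1): e=[26,26,0] → X  [on edge]
    (3,0)@(7, 1): e=[10,38,4] → X
    (4,0)@(9, 1): e=[-6,50,8] → .
    (2,1)@(5, 3): e=[30,10,12] → X
    (4,1)@(9, 3): e=[-2,34,20] → .
    (2,2)@(5, 5): e=[34,-6,24] → .
    (3,2)@(7, 5): e=[18,6,28] → X
    (4,2)@(9, 5): e=[2,18,32] → X
    (5,2)@(11, 5): e=[-14,30,36] → .
    (3,3)@(7, 7): e=[22,-10,40] → .
    (4,3)@(9, 7): e=[6,2,44] → X
    (5,3)@(11, 7): e=[-10,14,48] → .
  covered (7 px):
    . . X X . .
    . . X X . .
    . . . X X .
    . . . . X .
    . . . . . .
    . . . . . .
    . . . . . .
    . . . . . .
    . . . . . .
    . . . . . .
T2:
  2·area = 28  (B↔C swapped to make it positive)
  edge (8, 4)→(2, 2): d=(-6,-2) top-left  bias=+0
  edge (2, 2)→(10, 0): d=(8,-2) top-left  bias=+0
  edge (10, 0)→(8, 4): d=(-2,4) right/bottom  bias=-1
    (3,0)@(7, 1): e=[16,2,10] → X
    (4,0)@(9, 1): e=[20,6,2] → X
    (5,0)@(11, 1): e=[24,10,-6] → .
    (2,1)@(5, 3): e=[0,14,14] → X  [on edge]
    (4,1)@(9, 3): e=[8,22,-2] → .
    (2,2)@(5, 5): e=[-12,30,10] → .
    (3,2)@(7, 5): e=[-8,34,2] → .
    (5,2)@(11, 5): e=[0,42,-14] → .  [on edge]
  covered (4 px):
    . . . X X .
    . . X X . .
    . . . . . .
    . . . . . .
    . . . . . .
    . . . . . .
    . . . . . .
    . . . . . .
    . . . . . .
    . . . . . .
T3:
  2·area = 6
  edge (0, 18)→(6, 12): d=(6,-6) top-left  bias=+0
  edge (6, 12)→(0, 19): d=(-6,7) right/bottom  bias=-1
  edge (0, 19)→(0, 18): d=(0,-1) top-left  bias=+0
    (5,3)@(11, 7): e=[0,-5,11] → .  [on edge]
    (4,4)@(9, 9): e=[0,-3,9] → .  [on edge]
    (3,5)@(7, 11): e=[0,-1,7] → .  [on edge]
    (2,6)@(5, 13): e=[0,1,5] → X  [on edge]
    (3,6)@(7, 13): e=[12,-13,7] → .
    (1,7)@(3, 15): e=[0,3,3] → X  [on edge]
    (2,7)@(5, 15): e=[12,-11,5] → .
    (0,8)@(1, 17): e=[0,5,1] → X  [on edge]
    (1,8)@(3, 17): e=[12,-9,3] → .
    (0,9)@(1, 19): e=[12,-7,1] → .
  covered (3 px):
    . . . . . .
    . . . . . .
    . . . . . .
    . . . . . .
    . . . . . .
    . . . . . .
    . . X . . .
    . X . . . .
    X . . . . .
    . . . . . .

Final: [1,5,0]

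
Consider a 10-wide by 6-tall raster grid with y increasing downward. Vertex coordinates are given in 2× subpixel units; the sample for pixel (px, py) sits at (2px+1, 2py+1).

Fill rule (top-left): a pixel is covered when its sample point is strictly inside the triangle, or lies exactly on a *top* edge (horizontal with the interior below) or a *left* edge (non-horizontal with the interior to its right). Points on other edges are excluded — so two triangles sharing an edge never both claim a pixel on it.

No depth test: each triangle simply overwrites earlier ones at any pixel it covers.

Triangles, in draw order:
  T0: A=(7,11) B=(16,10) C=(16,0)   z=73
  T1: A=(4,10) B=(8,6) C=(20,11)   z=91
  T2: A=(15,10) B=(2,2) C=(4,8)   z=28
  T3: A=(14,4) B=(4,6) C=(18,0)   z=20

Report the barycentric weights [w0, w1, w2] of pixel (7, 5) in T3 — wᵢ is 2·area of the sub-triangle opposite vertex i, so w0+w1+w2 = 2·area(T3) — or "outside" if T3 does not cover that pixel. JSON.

T0:
  2·area = 90  (B↔C swapped to make it positive)
  edge (7, 11)→(16, 0): d=(9,-11) top-left  bias=+0
  edge (16, 0)→(16, 10): d=(0,10) right/bottom  bias=-1
  edge (16, 10)→(7, 11): d=(-9,1) right/bottom  bias=-1
    (7,1)@(15, 3): e=[16,10,64] → #
    (8,1)@(17, 3): e=[38,-10,62] → ·
    (6,2)@(13, 5): e=[12,30,48] → #
    (8,2)@(17, 5): e=[56,-10,44] → ·
    (5,3)@(11, 7): e=[8,50,32] → #
    (8,3)@(17, 7): e=[74,-10,26] → ·
    (4,4)@(9, 9): e=[4,70,16] → #
    (8,4)@(17, 9): e=[92,-10,8] → ·
    (3,5)@(7, 11): e=[0,90,0] → ·  [on edge]
    (4,5)@(9, 11): e=[22,70,-2] → ·
    (5,5)@(11, 11): e=[44,50,-4] → ·
    (6,5)@(13, 11): e=[66,30,-6] → ·
  covered (10 px):
    · · · · · · · · · ·
    · · · · · · · # · ·
    · · · · · · # # · ·
    · · · · · # # # · ·
    · · · · # # # # · ·
    · · · · · · · · · ·
T1:
  2·area = 68
  edge (4, 10)→(8, 6): d=(4,-4) top-left  bias=+0
  edge (8, 6)→(20, 11): d=(12,5) right/bottom  bias=-1
  edge (20, 11)→(4, 10): d=(-16,-1) top-left  bias=+0
    (6,0)@(13, 1): e=[0,-85,153] → ·  [on edge]
    (5,1)@(11, 3): e=[0,-51,119] → ·  [on edge]
    (4,2)@(9, 5): e=[0,-17,85] → ·  [on edge]
    (3,3)@(7, 7): e=[0,17,51] → #  [on edge]
    (4,3)@(9, 7): e=[8,7,53] → #
    (5,3)@(11, 7): e=[16,-3,55] → ·
    (2,4)@(5, 9): e=[0,51,17] → #  [on edge]
    (5,4)@(11, 9): e=[24,21,23] → #
    (6,4)@(13, 9): e=[32,11,25] → #
    (7,4)@(15, 9): e=[40,1,27] → #
    (8,4)@(17, 9): e=[48,-9,29] → ·
    (1,5)@(3, 11): e=[0,85,-17] → ·  [on edge]
  covered (8 px):
    · · · · · · · · · ·
    · · · · · · · · · ·
    · · · · · · · · · ·
    · · · # # · · · · ·
    · · # # # # # # · ·
    · · · · · · · · · ·
T2:
  2·area = 62  (B↔C swapped to make it positive)
  edge (15, 10)→(4, 8): d=(-11,-2) top-left  bias=+0
  edge (4, 8)→(2, 2): d=(-2,-6) top-left  bias=+0
  edge (2, 2)→(15, 10): d=(13,8) right/bottom  bias=-1
    (1,1)@(3, 3): e=[53,4,5] → #
    (2,1)@(5, 3): e=[57,16,-11] → ·
    (1,2)@(3, 5): e=[31,0,31] → #  [on edge]
    (2,2)@(5, 5): e=[35,12,15] → #
    (3,2)@(7, 5): e=[39,24,-1] → ·
    (1,3)@(3, 7): e=[9,-4,57] → ·
    (2,3)@(5, 7): e=[13,8,41] → #
    (3,3)@(7, 7): e=[17,20,25] → #
    (4,3)@(9, 7): e=[21,32,9] → #
    (5,3)@(11, 7): e=[25,44,-7] → ·
    (2,4)@(5, 9): e=[-9,4,67] → ·
    (3,4)@(7, 9): e=[-5,16,51] → ·
    (2,5)@(5, 11): e=[-31,0,93] → ·  [on edge]
  covered (8 px):
    · · · · · · · · · ·
    · # · · · · · · · ·
    · # # · · · · · · ·
    · · # # # · · · · ·
    · · · · · # # · · ·
    · · · · · · · · · ·
T3:
  2·area = 32
  edge (14, 4)→(4, 6): d=(-10,2) right/bottom  bias=-1
  edge (4, 6)→(18, 0): d=(14,-6) top-left  bias=+0
  edge (18, 0)→(14, 4): d=(-4,4) right/bottom  bias=-1
    (8,0)@(17, 1): e=[24,8,0] → ·  [on edge]
    (5,1)@(11, 3): e=[16,0,16] → #  [on edge]
    (6,1)@(13, 3): e=[12,12,8] → #
    (7,1)@(15, 3): e=[8,24,0] → ·  [on edge]
    (9,1)@(19, 3): e=[0,48,-16] → ·  [on edge]
    (3,2)@(7, 5): e=[4,4,24] → #
    (4,2)@(9, 5): e=[0,16,16] → ·  [on edge]
    (5,2)@(11, 5): e=[-4,28,8] → ·
    (6,2)@(13, 5): e=[-8,40,0] → ·  [on edge]
    (3,3)@(7, 7): e=[-16,32,16] → ·
    (5,3)@(11, 7): e=[-24,56,0] → ·  [on edge]
    (4,4)@(9, 9): e=[-40,72,0] → ·  [on edge]
    (3,5)@(7, 11): e=[-56,88,0] → ·  [on edge]
  covered (3 px):
    · · · · · · · · · ·
    · · · · · # # · · ·
    · · · # · · · · · ·
    · · · · · · · · · ·
    · · · · · · · · · ·
    · · · · · · · · · ·

Answer: "outside"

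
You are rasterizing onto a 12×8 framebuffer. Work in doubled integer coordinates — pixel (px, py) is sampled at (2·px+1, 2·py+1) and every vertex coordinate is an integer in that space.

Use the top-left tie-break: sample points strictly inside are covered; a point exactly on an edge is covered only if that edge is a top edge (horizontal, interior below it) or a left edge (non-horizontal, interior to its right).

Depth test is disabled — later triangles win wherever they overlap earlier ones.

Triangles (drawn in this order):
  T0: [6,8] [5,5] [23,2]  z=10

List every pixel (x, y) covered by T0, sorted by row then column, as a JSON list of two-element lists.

T0:
  2·area = 57
  edge (6, 8)→(5, 5): d=(-1,-3) top-left  bias=+0
  edge (5, 5)→(23, 2): d=(18,-3) top-left  bias=+0
  edge (23, 2)→(6, 8): d=(-17,6) right/bottom  bias=-1
    (8,1)@(17, 3): e=[38,0,19] → █  [on edge]
    (9,1)@(19, 3): e=[44,6,7] → █
    (10,1)@(21, 3): e=[50,12,-5] → ·
    (2,2)@(5, 5): e=[0,0,57] → █  [on edge]
    (3,2)@(7, 5): e=[6,6,45] → █
    (4,2)@(9, 5): e=[12,12,33] → █
    (5,2)@(11, 5): e=[18,18,21] → █
    (6,2)@(13, 5): e=[24,24,9] → █
    (7,2)@(15, 5): e=[30,30,-3] → ·
    (8,2)@(17, 5): e=[36,36,-15] → ·
    (9,2)@(19, 5): e=[42,42,-27] → ·
    (2,3)@(5, 7): e=[-2,36,23] → ·
    (3,5)@(7, 11): e=[0,114,-57] → ·  [on edge]
  covered (8 px):
    · · · · · · · · · · · ·
    · · · · · · · · █ █ · ·
    · · █ █ █ █ █ · · · · ·
    · · · █ · · · · · · · ·
    · · · · · · · · · · · ·
    · · · · · · · · · · · ·
    · · · · · · · · · · · ·
    · · · · · · · · · · · ·

Answer: [[8,1],[9,1],[2,2],[3,2],[4,2],[5,2],[6,2],[3,3]]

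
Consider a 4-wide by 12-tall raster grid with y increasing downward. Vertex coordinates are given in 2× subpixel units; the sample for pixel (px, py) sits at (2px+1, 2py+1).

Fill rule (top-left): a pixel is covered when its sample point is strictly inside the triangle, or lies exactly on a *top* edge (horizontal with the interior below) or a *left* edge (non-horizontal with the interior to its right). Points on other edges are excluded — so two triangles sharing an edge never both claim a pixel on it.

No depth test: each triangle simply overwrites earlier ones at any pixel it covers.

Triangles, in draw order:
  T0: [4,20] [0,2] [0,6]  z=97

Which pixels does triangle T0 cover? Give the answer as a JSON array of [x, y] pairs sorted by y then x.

T0:
  2·area = 16  (B↔C swapped to make it positive)
  edge (4, 20)→(0, 6): d=(-4,-14) top-left  bias=+0
  edge (0, 6)→(0, 2): d=(0,-4) top-left  bias=+0
  edge (0, 2)→(4, 20): d=(4,18) right/bottom  bias=-1
    (0,3)@(1, 7): e=[10,4,2] → #
    (1,3)@(3, 7): e=[38,12,-34] → ·
    (0,4)@(1, 9): e=[2,4,10] → #
    (1,4)@(3, 9): e=[30,12,-26] → ·
    (0,5)@(1, 11): e=[-6,4,18] → ·
  covered (2 px):
    · · · ·
    · · · ·
    · · · ·
    # · · ·
    # · · ·
    · · · ·
    · · · ·
    · · · ·
    · · · ·
    · · · ·
    · · · ·
    · · · ·

Result: [[0,3],[0,4]]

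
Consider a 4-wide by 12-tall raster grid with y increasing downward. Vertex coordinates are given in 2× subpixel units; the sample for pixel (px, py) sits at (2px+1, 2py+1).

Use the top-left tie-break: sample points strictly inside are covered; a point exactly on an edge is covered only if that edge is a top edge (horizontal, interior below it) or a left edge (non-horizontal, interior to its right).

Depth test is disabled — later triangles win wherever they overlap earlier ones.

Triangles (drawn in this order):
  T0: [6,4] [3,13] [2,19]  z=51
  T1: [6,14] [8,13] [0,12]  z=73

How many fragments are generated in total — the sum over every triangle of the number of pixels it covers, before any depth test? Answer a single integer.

T0:
  2·area = 9  (B↔C swapped to make it positive)
  edge (6, 4)→(2, 19): d=(-4,15) right/bottom  bias=-1
  edge (2, 19)→(3, 13): d=(1,-6) top-left  bias=+0
  edge (3, 13)→(6, 4): d=(3,-9) top-left  bias=+0
    (2,0)@(5, 1): e=[27,0,-18] → .  [on edge]
    (3,0)@(7, 1): e=[-3,12,0] → .  [on edge]
    (2,3)@(5, 7): e=[3,6,0] → X  [on edge]
    (3,3)@(7, 7): e=[-27,18,18] → .
    (2,4)@(5, 9): e=[-5,8,6] → .
    (1,6)@(3, 13): e=[9,0,0] → X  [on edge]
    (2,6)@(5, 13): e=[-21,12,18] → .
    (1,7)@(3, 15): e=[1,2,6] → X
    (2,7)@(5, 15): e=[-29,14,24] → .
    (1,8)@(3, 17): e=[-7,4,12] → .
    (0,9)@(1, 19): e=[15,-6,0] → .  [on edge]
  covered (3 px):
    . . . .
    . . . .
    . . . .
    . . X .
    . . . .
    . . . .
    . X . .
    . X . .
    . . . .
    . . . .
    . . . .
    . . . .
T1:
  2·area = 10  (B↔C swapped to make it positive)
  edge (6, 14)→(0, 12): d=(-6,-2) top-left  bias=+0
  edge (0, 12)→(8, 13): d=(8,1) right/bottom  bias=-1
  edge (8, 13)→(6, 14): d=(-2,1) right/bottom  bias=-1
    (1,6)@(3, 13): e=[0,5,5] → X  [on edge]
    (2,6)@(5, 13): e=[4,3,3] → X
    (3,6)@(7, 13): e=[8,1,1] → X
    (1,7)@(3, 15): e=[-12,21,1] → .
    (2,7)@(5, 15): e=[-8,19,-1] → .
    (3,7)@(7, 15): e=[-4,17,-3] → .
  covered (3 px):
    . . . .
    . . . .
    . . . .
    . . . .
    . . . .
    . . . .
    . X X X
    . . . .
    . . . .
    . . . .
    . . . .
    . . . .

Final: 6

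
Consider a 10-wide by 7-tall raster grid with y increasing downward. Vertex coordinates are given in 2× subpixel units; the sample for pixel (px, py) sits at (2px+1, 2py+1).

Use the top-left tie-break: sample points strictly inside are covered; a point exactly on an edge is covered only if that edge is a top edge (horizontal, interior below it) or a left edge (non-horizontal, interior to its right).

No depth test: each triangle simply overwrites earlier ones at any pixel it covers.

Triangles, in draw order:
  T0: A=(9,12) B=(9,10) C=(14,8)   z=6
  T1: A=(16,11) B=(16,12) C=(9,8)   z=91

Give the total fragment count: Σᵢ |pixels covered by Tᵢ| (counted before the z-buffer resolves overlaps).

T0:
  2·area = 10
  edge (9, 12)→(9, 10): d=(0,-2) top-left  bias=+0
  edge (9, 10)→(14, 8): d=(5,-2) top-left  bias=+0
  edge (14, 8)→(9, 12): d=(-5,4) right/bottom  bias=-1
    (4,0)@(9, 1): e=[0,-45,55] → .  [on edge]
    (4,1)@(9, 3): e=[0,-35,45] → .  [on edge]
    (4,2)@(9, 5): e=[0,-25,35] → .  [on edge]
    (4,3)@(9, 7): e=[0,-15,25] → .  [on edge]
    (4,4)@(9, 9): e=[0,-5,15] → .  [on edge]
    (4,5)@(9, 11): e=[0,5,5] → X  [on edge]
    (5,5)@(11, 11): e=[4,9,-3] → .
    (4,6)@(9, 13): e=[0,15,-5] → .  [on edge]
  covered (1 px):
    . . . . . . . . . .
    . . . . . . . . . .
    . . . . . . . . . .
    . . . . . . . . . .
    . . . . . . . . . .
    . . . . X . . . . .
    . . . . . . . . . .
T1:
  2·area = 7
  edge (16, 11)→(16, 12): d=(0,1) right/bottom  bias=-1
  edge (16, 12)→(9, 8): d=(-7,-4) top-left  bias=+0
  edge (9, 8)→(16, 11): d=(7,3) right/bottom  bias=-1
    (5,4)@(11, 9): e=[5,1,1] → X
    (6,4)@(13, 9): e=[3,9,-5] → .
    (5,5)@(11, 11): e=[5,-13,15] → .
    (7,5)@(15, 11): e=[1,3,3] → X
    (8,5)@(17, 11): e=[-1,11,-3] → .
    (7,6)@(15, 13): e=[1,-11,17] → .
  covered (2 px):
    . . . . . . . . . .
    . . . . . . . . . .
    . . . . . . . . . .
    . . . . . . . . . .
    . . . . . X . . . .
    . . . . . . . X . .
    . . . . . . . . . .

Result: 3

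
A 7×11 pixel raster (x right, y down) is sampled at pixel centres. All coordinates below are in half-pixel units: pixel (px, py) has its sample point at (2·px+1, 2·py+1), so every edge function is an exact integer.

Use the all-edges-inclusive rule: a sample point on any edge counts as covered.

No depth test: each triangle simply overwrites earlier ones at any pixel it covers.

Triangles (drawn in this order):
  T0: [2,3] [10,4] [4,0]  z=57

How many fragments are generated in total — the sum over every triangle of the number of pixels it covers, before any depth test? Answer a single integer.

T0:
  2·area = 26  (B↔C swapped to make it positive)
  edge (2, 3)→(4, 0): d=(2,-3) inclusive
  edge (4, 0)→(10, 4): d=(6,4) inclusive
  edge (10, 4)→(2, 3): d=(-8,-1) inclusive
    (2,0)@(5, 1): e=[5,2,19] → █
    (3,0)@(7, 1): e=[11,-6,21] → ·
    (1,1)@(3, 3): e=[3,22,1] → █
    (3,1)@(7, 3): e=[15,6,5] → █
    (4,1)@(9, 3): e=[21,-2,7] → ·
    (1,2)@(3, 5): e=[7,34,-15] → ·
    (2,2)@(5, 5): e=[13,26,-13] → ·
    (3,2)@(7, 5): e=[19,18,-11] → ·
  covered (4 px):
    · · █ · · · ·
    · █ █ █ · · ·
    · · · · · · ·
    · · · · · · ·
    · · · · · · ·
    · · · · · · ·
    · · · · · · ·
    · · · · · · ·
    · · · · · · ·
    · · · · · · ·
    · · · · · · ·

Answer: 4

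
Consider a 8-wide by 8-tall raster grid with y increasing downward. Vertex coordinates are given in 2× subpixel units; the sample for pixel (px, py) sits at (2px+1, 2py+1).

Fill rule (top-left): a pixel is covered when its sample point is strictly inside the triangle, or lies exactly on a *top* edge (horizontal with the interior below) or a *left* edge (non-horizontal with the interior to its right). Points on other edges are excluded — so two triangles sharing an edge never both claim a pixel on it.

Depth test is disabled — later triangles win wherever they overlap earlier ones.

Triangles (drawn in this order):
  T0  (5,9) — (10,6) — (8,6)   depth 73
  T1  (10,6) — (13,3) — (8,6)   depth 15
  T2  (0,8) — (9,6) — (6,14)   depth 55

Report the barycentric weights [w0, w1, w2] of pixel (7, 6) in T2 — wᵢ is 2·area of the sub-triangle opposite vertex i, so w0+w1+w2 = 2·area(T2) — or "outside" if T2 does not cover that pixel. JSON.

T0:
  2·area = 6  (B↔C swapped to make it positive)
  edge (5, 9)→(8, 6): d=(3,-3) top-left  bias=+0
  edge (8, 6)→(10, 6): d=(2,0) top-left  bias=+0
  edge (10, 6)→(5, 9): d=(-5,3) right/bottom  bias=-1
    (6,0)@(13, 1): e=[0,-10,16] → ·  [on edge]
    (5,1)@(11, 3): e=[0,-6,12] → ·  [on edge]
    (7,1)@(15, 3): e=[12,-6,0] → ·  [on edge]
    (4,2)@(9, 5): e=[0,-2,8] → ·  [on edge]
    (3,3)@(7, 7): e=[0,2,4] → #  [on edge]
    (4,3)@(9, 7): e=[6,2,-2] → ·
    (2,4)@(5, 9): e=[0,6,0] → ·  [on edge]
    (3,4)@(7, 9): e=[6,6,-6] → ·
    (1,5)@(3, 11): e=[0,10,-4] → ·  [on edge]
    (0,6)@(1, 13): e=[0,14,-8] → ·  [on edge]
  covered (1 px):
    · · · · · · · ·
    · · · · · · · ·
    · · · · · · · ·
    · · · # · · · ·
    · · · · · · · ·
    · · · · · · · ·
    · · · · · · · ·
    · · · · · · · ·
T1:
  2·area = 6  (B↔C swapped to make it positive)
  edge (10, 6)→(8, 6): d=(-2,0) right/bottom  bias=-1
  edge (8, 6)→(13, 3): d=(5,-3) top-left  bias=+0
  edge (13, 3)→(10, 6): d=(-3,3) right/bottom  bias=-1
    (7,0)@(15, 1): e=[10,-4,0] → ·  [on edge]
    (6,1)@(13, 3): e=[6,0,0] → ·  [on edge]
    (5,2)@(11, 5): e=[2,4,0] → ·  [on edge]
    (4,3)@(9, 7): e=[-2,8,0] → ·  [on edge]
    (1,4)@(3, 9): e=[-6,0,12] → ·  [on edge]
    (3,4)@(7, 9): e=[-6,12,0] → ·  [on edge]
    (2,5)@(5, 11): e=[-10,16,0] → ·  [on edge]
    (1,6)@(3, 13): e=[-14,20,0] → ·  [on edge]
    (0,7)@(1, 15): e=[-18,24,0] → ·  [on edge]
  covered (0 px):
    · · · · · · · ·
    · · · · · · · ·
    · · · · · · · ·
    · · · · · · · ·
    · · · · · · · ·
    · · · · · · · ·
    · · · · · · · ·
    · · · · · · · ·
T2:
  2·area = 66
  edge (0, 8)→(9, 6): d=(9,-2) top-left  bias=+0
  edge (9, 6)→(6, 14): d=(-3,8) right/bottom  bias=-1
  edge (6, 14)→(0, 8): d=(-6,-6) top-left  bias=+0
    (2,3)@(5, 7): e=[1,29,36] → #
    (3,3)@(7, 7): e=[5,13,48] → #
    (4,3)@(9, 7): e=[9,-3,60] → ·
    (0,4)@(1, 9): e=[11,55,0] → #  [on edge]
    (1,4)@(3, 9): e=[15,39,12] → #
    (4,4)@(9, 9): e=[27,-9,48] → ·
    (0,5)@(1, 11): e=[29,49,-12] → ·
    (1,5)@(3, 11): e=[33,33,0] → #  [on edge]
    (4,5)@(9, 11): e=[45,-15,36] → ·
    (1,6)@(3, 13): e=[51,27,-12] → ·
    (2,6)@(5, 13): e=[55,11,0] → #  [on edge]
    (3,6)@(7, 13): e=[59,-5,12] → ·
    (3,7)@(7, 15): e=[77,-11,0] → ·  [on edge]
  covered (10 px):
    · · · · · · · ·
    · · · · · · · ·
    · · · · · · · ·
    · · # # · · · ·
    # # # # · · · ·
    · # # # · · · ·
    · · # · · · · ·
    · · · · · · · ·

Final: "outside"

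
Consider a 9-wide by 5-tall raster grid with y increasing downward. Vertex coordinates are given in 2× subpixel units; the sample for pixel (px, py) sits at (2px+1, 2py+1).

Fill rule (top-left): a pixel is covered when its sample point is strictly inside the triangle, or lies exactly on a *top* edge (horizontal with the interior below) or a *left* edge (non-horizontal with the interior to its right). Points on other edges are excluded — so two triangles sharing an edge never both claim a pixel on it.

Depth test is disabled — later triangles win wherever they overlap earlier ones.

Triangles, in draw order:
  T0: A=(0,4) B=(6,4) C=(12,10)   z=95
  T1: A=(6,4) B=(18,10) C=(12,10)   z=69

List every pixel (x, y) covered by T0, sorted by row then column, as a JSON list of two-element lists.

T0:
  2·area = 36
  edge (0, 4)→(6, 4): d=(6,0) top-left  bias=+0
  edge (6, 4)→(12, 10): d=(6,6) right/bottom  bias=-1
  edge (12, 10)→(0, 4): d=(-12,-6) top-left  bias=+0
    (1,0)@(3, 1): e=[-18,0,54] → ·  [on edge]
    (2,1)@(5, 3): e=[-6,0,42] → ·  [on edge]
    (1,2)@(3, 5): e=[6,24,6] → #
    (2,2)@(5, 5): e=[6,12,18] → #
    (3,2)@(7, 5): e=[6,0,30] → ·  [on edge]
    (1,3)@(3, 7): e=[18,36,-18] → ·
    (2,3)@(5, 7): e=[18,24,-6] → ·
    (3,3)@(7, 7): e=[18,12,6] → #
    (4,3)@(9, 7): e=[18,0,18] → ·  [on edge]
    (3,4)@(7, 9): e=[30,24,-18] → ·
    (5,4)@(11, 9): e=[30,0,6] → ·  [on edge]
  covered (3 px):
    · · · · · · · · ·
    · · · · · · · · ·
    · # # · · · · · ·
    · · · # · · · · ·
    · · · · · · · · ·
T1:
  2·area = 36
  edge (6, 4)→(18, 10): d=(12,6) right/bottom  bias=-1
  edge (18, 10)→(12, 10): d=(-6,0) right/bottom  bias=-1
  edge (12, 10)→(6, 4): d=(-6,-6) top-left  bias=+0
    (1,0)@(3, 1): e=[-18,54,0] → ·  [on edge]
    (2,1)@(5, 3): e=[-6,42,0] → ·  [on edge]
    (3,2)@(7, 5): e=[6,30,0] → #  [on edge]
    (4,2)@(9, 5): e=[-6,30,12] → ·
    (3,3)@(7, 7): e=[30,18,-12] → ·
    (4,3)@(9, 7): e=[18,18,0] → #  [on edge]
    (5,3)@(11, 7): e=[6,18,12] → #
    (6,3)@(13, 7): e=[-6,18,24] → ·
    (4,4)@(9, 9): e=[42,6,-12] → ·
    (5,4)@(11, 9): e=[30,6,0] → #  [on edge]
    (6,4)@(13, 9): e=[18,6,12] → #
    (7,4)@(15, 9): e=[6,6,24] → #
  covered (6 px):
    · · · · · · · · ·
    · · · · · · · · ·
    · · · # · · · · ·
    · · · · # # · · ·
    · · · · · # # # ·

Final: [[1,2],[2,2],[3,3]]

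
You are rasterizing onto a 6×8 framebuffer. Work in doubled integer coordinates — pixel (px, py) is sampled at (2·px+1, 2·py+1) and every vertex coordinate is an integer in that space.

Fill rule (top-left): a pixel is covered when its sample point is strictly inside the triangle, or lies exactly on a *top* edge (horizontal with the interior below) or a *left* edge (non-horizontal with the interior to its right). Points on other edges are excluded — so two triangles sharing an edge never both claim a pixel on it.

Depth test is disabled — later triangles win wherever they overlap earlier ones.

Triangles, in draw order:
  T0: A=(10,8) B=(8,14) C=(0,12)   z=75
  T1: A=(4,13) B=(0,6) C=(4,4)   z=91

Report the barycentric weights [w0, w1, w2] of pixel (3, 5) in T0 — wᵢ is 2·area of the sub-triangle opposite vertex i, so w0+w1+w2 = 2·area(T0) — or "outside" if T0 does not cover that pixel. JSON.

T0:
  2·area = 52
  edge (10, 8)→(8, 14): d=(-2,6) right/bottom  bias=-1
  edge (8, 14)→(0, 12): d=(-8,-2) top-left  bias=+0
  edge (0, 12)→(10, 8): d=(10,-4) top-left  bias=+0
    (5,2)@(11, 5): e=[0,78,-26] → ·  [on edge]
    (4,4)@(9, 9): e=[4,42,6] → █
    (5,4)@(11, 9): e=[-8,46,14] → ·
    (1,5)@(3, 11): e=[36,14,2] → █
    (2,5)@(5, 11): e=[24,18,10] → █
    (3,5)@(7, 11): e=[12,22,18] → █
    (4,5)@(9, 11): e=[0,26,26] → ·  [on edge]
    (1,6)@(3, 13): e=[32,-2,22] → ·
    (2,6)@(5, 13): e=[20,2,30] → █
    (4,6)@(9, 13): e=[-4,10,46] → ·
    (2,7)@(5, 15): e=[16,-14,50] → ·
    (3,7)@(7, 15): e=[4,-10,58] → ·
  covered (6 px):
    · · · · · ·
    · · · · · ·
    · · · · · ·
    · · · · · ·
    · · · · █ ·
    · █ █ █ · ·
    · · █ █ · ·
    · · · · · ·
T1:
  2·area = 36
  edge (4, 13)→(0, 6): d=(-4,-7) top-left  bias=+0
  edge (0, 6)→(4, 4): d=(4,-2) top-left  bias=+0
  edge (4, 4)→(4, 13): d=(0,9) right/bottom  bias=-1
    (1,2)@(3, 5): e=[25,2,9] → █
    (2,2)@(5, 5): e=[39,6,-9] → ·
    (0,3)@(1, 7): e=[3,6,27] → █
    (2,3)@(5, 7): e=[31,14,-9] → ·
    (0,4)@(1, 9): e=[-5,14,27] → ·
    (1,4)@(3, 9): e=[9,18,9] → █
    (2,4)@(5, 9): e=[23,22,-9] → ·
    (1,5)@(3, 11): e=[1,26,9] → █
    (2,5)@(5, 11): e=[15,30,-9] → ·
    (1,6)@(3, 13): e=[-7,34,9] → ·
  covered (5 px):
    · · · · · ·
    · · · · · ·
    · █ · · · ·
    █ █ · · · ·
    · █ · · · ·
    · █ · · · ·
    · · · · · ·
    · · · · · ·

Result: [22,18,12]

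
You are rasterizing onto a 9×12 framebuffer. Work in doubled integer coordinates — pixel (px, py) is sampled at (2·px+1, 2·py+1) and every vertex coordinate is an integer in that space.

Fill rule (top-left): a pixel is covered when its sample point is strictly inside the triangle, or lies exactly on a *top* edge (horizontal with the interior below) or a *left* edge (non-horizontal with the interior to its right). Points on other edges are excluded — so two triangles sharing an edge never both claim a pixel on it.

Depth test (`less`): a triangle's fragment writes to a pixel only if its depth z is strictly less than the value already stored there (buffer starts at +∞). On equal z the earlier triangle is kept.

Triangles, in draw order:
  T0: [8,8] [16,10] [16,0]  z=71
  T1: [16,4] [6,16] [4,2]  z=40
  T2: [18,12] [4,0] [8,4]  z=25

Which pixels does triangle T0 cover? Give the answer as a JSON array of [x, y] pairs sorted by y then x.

T0:
  2·area = 80  (B↔C swapped to make it positive)
  edge (8, 8)→(16, 0): d=(8,-8) top-left  bias=+0
  edge (16, 0)→(16, 10): d=(0,10) right/bottom  bias=-1
  edge (16, 10)→(8, 8): d=(-8,-2) top-left  bias=+0
    (7,0)@(15, 1): e=[0,10,70] → #  [on edge]
    (8,0)@(17, 1): e=[16,-10,74] → ·
    (6,1)@(13, 3): e=[0,30,50] → #  [on edge]
    (8,1)@(17, 3): e=[32,-10,58] → ·
    (5,2)@(11, 5): e=[0,50,30] → #  [on edge]
    (8,2)@(17, 5): e=[48,-10,42] → ·
    (4,3)@(9, 7): e=[0,70,10] → #  [on edge]
    (8,3)@(17, 7): e=[64,-10,26] → ·
    (3,4)@(7, 9): e=[0,90,-10] → ·  [on edge]
    (4,4)@(9, 9): e=[16,70,-6] → ·
    (5,4)@(11, 9): e=[32,50,-2] → ·
    (6,4)@(13, 9): e=[48,30,2] → #
    (2,5)@(5, 11): e=[0,110,-30] → ·  [on edge]
    (1,6)@(3, 13): e=[0,130,-50] → ·  [on edge]
    (0,7)@(1, 15): e=[0,150,-70] → ·  [on edge]
  covered (12 px):
    · · · · · · · # ·
    · · · · · · # # ·
    · · · · · # # # ·
    · · · · # # # # ·
    · · · · · · # # ·
    · · · · · · · · ·
    · · · · · · · · ·
    · · · · · · · · ·
    · · · · · · · · ·
    · · · · · · · · ·
    · · · · · · · · ·
    · · · · · · · · ·
T1:
  2·area = 164
  edge (16, 4)→(6, 16): d=(-10,12) right/bottom  bias=-1
  edge (6, 16)→(4, 2): d=(-2,-14) top-left  bias=+0
  edge (4, 2)→(16, 4): d=(12,2) right/bottom  bias=-1
    (2,1)@(5, 3): e=[142,12,10] → #
    (3,1)@(7, 3): e=[118,40,6] → #
    (4,1)@(9, 3): e=[94,68,2] → #
    (5,1)@(11, 3): e=[70,96,-2] → ·
    (2,2)@(5, 5): e=[122,8,34] → #
    (5,2)@(11, 5): e=[50,92,22] → #
    (6,2)@(13, 5): e=[26,120,18] → #
    (7,2)@(15, 5): e=[2,148,14] → #
    (8,2)@(17, 5): e=[-22,176,10] → ·
    (2,3)@(5, 7): e=[102,4,58] → #
    (7,3)@(15, 7): e=[-18,144,38] → ·
    (2,4)@(5, 9): e=[82,0,82] → #  [on edge]
    (3,11)@(7, 23): e=[-82,0,246] → ·  [on edge]
  covered (21 px):
    · · · · · · · · ·
    · · # # # · · · ·
    · · # # # # # # ·
    · · # # # # # · ·
    · · # # # # · · ·
    · · · # # · · · ·
    · · · # · · · · ·
    · · · · · · · · ·
    · · · · · · · · ·
    · · · · · · · · ·
    · · · · · · · · ·
    · · · · · · · · ·
T2:
  2·area = 8  (B↔C swapped to make it positive)
  edge (18, 12)→(8, 4): d=(-10,-8) top-left  bias=+0
  edge (8, 4)→(4, 0): d=(-4,-4) top-left  bias=+0
  edge (4, 0)→(18, 12): d=(14,12) right/bottom  bias=-1
    (2,0)@(5, 1): e=[6,0,2] → #  [on edge]
    (3,0)@(7, 1): e=[22,8,-22] → ·
    (2,1)@(5, 3): e=[-14,-8,30] → ·
    (3,1)@(7, 3): e=[2,0,6] → #  [on edge]
    (4,1)@(9, 3): e=[18,8,-18] → ·
    (3,2)@(7, 5): e=[-18,-8,34] → ·
    (4,2)@(9, 5): e=[-2,0,10] → ·  [on edge]
    (5,3)@(11, 7): e=[-6,0,14] → ·  [on edge]
    (6,4)@(13, 9): e=[-10,0,18] → ·  [on edge]
    (7,5)@(15, 11): e=[-14,0,22] → ·  [on edge]
    (8,6)@(17, 13): e=[-18,0,26] → ·  [on edge]
  covered (2 px):
    · · # · · · · · ·
    · · · # · · · · ·
    · · · · · · · · ·
    · · · · · · · · ·
    · · · · · · · · ·
    · · · · · · · · ·
    · · · · · · · · ·
    · · · · · · · · ·
    · · · · · · · · ·
    · · · · · · · · ·
    · · · · · · · · ·
    · · · · · · · · ·

Answer: [[7,0],[6,1],[7,1],[5,2],[6,2],[7,2],[4,3],[5,3],[6,3],[7,3],[6,4],[7,4]]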